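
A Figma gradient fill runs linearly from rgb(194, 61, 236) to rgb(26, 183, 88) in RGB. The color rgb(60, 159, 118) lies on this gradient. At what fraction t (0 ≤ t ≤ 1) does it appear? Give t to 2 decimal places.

0.80

Invert the lerp on the R channel (largest span, 168): t = (60 − 194) / (26 − 194) = -134/-168 = 0.79762.
Check on G: (159 − 61)/(183 − 61) = 0.8033 ✓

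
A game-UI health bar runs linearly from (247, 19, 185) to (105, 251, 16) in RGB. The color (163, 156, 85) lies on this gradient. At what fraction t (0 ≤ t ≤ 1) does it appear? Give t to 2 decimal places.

0.59

Invert the lerp on the G channel (largest span, 232): t = (156 − 19) / (251 − 19) = 137/232 = 0.59052.
Check on R: (163 − 247)/(105 − 247) = 0.5915 ✓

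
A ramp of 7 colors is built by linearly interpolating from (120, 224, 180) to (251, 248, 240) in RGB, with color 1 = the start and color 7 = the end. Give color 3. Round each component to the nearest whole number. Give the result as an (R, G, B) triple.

With 7 swatches and endpoints inclusive, swatch 3 sits at t = (3 − 1)/(7 − 1) = 2/6 ≈ 0.3333.
R = 120 + 0.3333 × (251 − 120) = 163.662 → 164
G = 224 + 0.3333 × (248 − 224) = 231.999 → 232
B = 180 + 0.3333 × (240 − 180) = 199.998 → 200

(164, 232, 200)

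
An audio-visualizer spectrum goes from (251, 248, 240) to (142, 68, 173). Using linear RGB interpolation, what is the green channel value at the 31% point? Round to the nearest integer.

G = 248 + 0.31 × (68 − 248) = 192.2 → 192

192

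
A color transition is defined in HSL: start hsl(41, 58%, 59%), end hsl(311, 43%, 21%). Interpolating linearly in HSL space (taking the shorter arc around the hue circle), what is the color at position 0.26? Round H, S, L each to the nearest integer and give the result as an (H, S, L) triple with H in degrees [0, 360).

(18, 54, 49)

Hue: 311 − 41 = 270°, but |270| > 180 so the shorter arc goes the other way: Δh = 270 − 360 = -90°.
H = 41 + 0.26 × (-90) = 17.6 → 18°
S = 58 + 0.26 × (43 − 58) = 54.1 → 54%
L = 59 + 0.26 × (21 − 59) = 49.12 → 49%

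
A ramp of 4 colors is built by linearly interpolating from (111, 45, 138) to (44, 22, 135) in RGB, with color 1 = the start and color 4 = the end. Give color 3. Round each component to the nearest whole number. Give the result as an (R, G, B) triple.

(66, 30, 136)

With 4 swatches and endpoints inclusive, swatch 3 sits at t = (3 − 1)/(4 − 1) = 2/3 ≈ 0.6667.
R = 111 + 0.6667 × (44 − 111) = 66.331 → 66
G = 45 + 0.6667 × (22 − 45) = 29.666 → 30
B = 138 + 0.6667 × (135 − 138) = 136 → 136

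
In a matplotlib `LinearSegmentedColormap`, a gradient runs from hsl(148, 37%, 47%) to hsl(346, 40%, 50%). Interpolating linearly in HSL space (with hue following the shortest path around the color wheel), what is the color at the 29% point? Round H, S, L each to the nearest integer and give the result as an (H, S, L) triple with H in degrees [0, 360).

(101, 38, 48)

Hue: 346 − 148 = 198°, but |198| > 180 so the shorter arc goes the other way: Δh = 198 − 360 = -162°.
H = 148 + 0.29 × (-162) = 101.02 → 101°
S = 37 + 0.29 × (40 − 37) = 37.87 → 38%
L = 47 + 0.29 × (50 − 47) = 47.87 → 48%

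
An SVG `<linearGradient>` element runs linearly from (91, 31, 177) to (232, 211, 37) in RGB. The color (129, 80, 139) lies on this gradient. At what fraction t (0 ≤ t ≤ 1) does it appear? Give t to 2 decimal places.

0.27

Invert the lerp on the G channel (largest span, 180): t = (80 − 31) / (211 − 31) = 49/180 = 0.27222.
Check on R: (129 − 91)/(232 − 91) = 0.2695 ✓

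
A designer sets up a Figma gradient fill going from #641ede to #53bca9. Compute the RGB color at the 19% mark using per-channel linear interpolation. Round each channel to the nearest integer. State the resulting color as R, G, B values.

#641ede → (100, 30, 222); #53bca9 → (83, 188, 169).
19% corresponds to t = 0.19.
R = 100 + 0.19 × (83 − 100) = 100 + 0.19 × -17 = 96.77 → 97
G = 30 + 0.19 × (188 − 30) = 30 + 0.19 × 158 = 60.02 → 60
B = 222 + 0.19 × (169 − 222) = 222 + 0.19 × -53 = 211.93 → 212

(97, 60, 212)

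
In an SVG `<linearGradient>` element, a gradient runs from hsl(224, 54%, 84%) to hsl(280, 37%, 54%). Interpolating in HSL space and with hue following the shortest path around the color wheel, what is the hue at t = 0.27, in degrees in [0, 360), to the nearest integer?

Hue arc: Δh = 280 − 224 = 56° (|Δh| ≤ 180, already the shorter path).
H = 224 + 0.27 × (56) = 239.12 → 239°

239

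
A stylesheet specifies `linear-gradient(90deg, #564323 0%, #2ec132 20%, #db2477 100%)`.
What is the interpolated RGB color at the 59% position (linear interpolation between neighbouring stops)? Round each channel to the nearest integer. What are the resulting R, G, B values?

59% lies between the 20% and 100% stops, so the local fraction is t = (59 − 20)/(100 − 20) = 39/80 ≈ 0.4875.
#2ec132 → (46, 193, 50); #db2477 → (219, 36, 119).
R = 46 + 0.4875 × (219 − 46) = 130.337 → 130
G = 193 + 0.4875 × (36 − 193) = 116.463 → 116
B = 50 + 0.4875 × (119 − 50) = 83.637 → 84

(130, 116, 84)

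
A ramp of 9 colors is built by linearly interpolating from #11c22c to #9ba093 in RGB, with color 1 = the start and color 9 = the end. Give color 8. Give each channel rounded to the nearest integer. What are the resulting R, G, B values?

With 9 swatches and endpoints inclusive, swatch 8 sits at t = (8 − 1)/(9 − 1) = 7/8 ≈ 0.875.
#11c22c → (17, 194, 44); #9ba093 → (155, 160, 147).
R = 17 + 0.875 × (155 − 17) = 137.75 → 138
G = 194 + 0.875 × (160 − 194) = 164.25 → 164
B = 44 + 0.875 × (147 − 44) = 134.125 → 134

(138, 164, 134)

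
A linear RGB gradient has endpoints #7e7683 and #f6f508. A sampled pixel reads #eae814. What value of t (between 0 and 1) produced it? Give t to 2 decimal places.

Invert the lerp on the G channel (largest span, 127): t = (232 − 118) / (245 − 118) = 114/127 = 0.89764.
Check on R: (234 − 126)/(246 − 126) = 0.9 ✓

0.90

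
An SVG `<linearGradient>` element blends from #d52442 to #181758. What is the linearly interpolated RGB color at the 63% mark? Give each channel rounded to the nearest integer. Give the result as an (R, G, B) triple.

(94, 28, 80)

#d52442 → (213, 36, 66); #181758 → (24, 23, 88).
63% corresponds to t = 0.63.
R = 213 + 0.63 × (24 − 213) = 213 + 0.63 × -189 = 93.93 → 94
G = 36 + 0.63 × (23 − 36) = 36 + 0.63 × -13 = 27.81 → 28
B = 66 + 0.63 × (88 − 66) = 66 + 0.63 × 22 = 79.86 → 80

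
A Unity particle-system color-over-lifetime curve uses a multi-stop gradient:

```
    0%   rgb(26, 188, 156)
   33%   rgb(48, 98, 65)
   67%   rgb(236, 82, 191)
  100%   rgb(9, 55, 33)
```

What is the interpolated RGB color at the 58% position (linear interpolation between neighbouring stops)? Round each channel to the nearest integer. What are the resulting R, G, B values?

58% lies between the 33% and 67% stops, so the local fraction is t = (58 − 33)/(67 − 33) = 25/34 ≈ 0.7353.
R = 48 + 0.7353 × (236 − 48) = 186.236 → 186
G = 98 + 0.7353 × (82 − 98) = 86.235 → 86
B = 65 + 0.7353 × (191 − 65) = 157.648 → 158

(186, 86, 158)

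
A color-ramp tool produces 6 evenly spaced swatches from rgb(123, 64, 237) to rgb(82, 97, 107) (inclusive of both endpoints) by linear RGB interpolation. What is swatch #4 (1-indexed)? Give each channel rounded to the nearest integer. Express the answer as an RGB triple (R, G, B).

With 6 swatches and endpoints inclusive, swatch 4 sits at t = (4 − 1)/(6 − 1) = 3/5 ≈ 0.6.
R = 123 + 0.6 × (82 − 123) = 98.4 → 98
G = 64 + 0.6 × (97 − 64) = 83.8 → 84
B = 237 + 0.6 × (107 − 237) = 159 → 159

(98, 84, 159)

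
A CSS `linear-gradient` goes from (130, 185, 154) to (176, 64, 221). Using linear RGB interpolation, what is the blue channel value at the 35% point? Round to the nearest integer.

B = 154 + 0.35 × (221 − 154) = 177.45 → 177

177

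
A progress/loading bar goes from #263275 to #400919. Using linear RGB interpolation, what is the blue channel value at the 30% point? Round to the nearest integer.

B₁ = 117 (from #263275), B₂ = 25 (from #400919).
B = 117 + 0.3 × (25 − 117) = 89.4 → 89

89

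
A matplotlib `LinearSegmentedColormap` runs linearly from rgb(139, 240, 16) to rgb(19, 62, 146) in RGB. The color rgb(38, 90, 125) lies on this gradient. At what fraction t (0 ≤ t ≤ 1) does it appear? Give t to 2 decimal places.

0.84

Invert the lerp on the G channel (largest span, 178): t = (90 − 240) / (62 − 240) = -150/-178 = 0.8427.
Check on R: (38 − 139)/(19 − 139) = 0.8417 ✓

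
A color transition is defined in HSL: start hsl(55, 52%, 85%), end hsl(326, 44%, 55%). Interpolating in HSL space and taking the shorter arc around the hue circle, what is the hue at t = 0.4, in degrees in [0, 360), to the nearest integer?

Hue: 326 − 55 = 271°, but |271| > 180 so the shorter arc goes the other way: Δh = 271 − 360 = -89°.
H = 55 + 0.4 × (-89) = 19.4 → 19°

19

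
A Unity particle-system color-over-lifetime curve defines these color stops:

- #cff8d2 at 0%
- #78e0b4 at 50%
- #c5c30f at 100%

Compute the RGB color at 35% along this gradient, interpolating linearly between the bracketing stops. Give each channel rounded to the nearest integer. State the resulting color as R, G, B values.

35% lies between the 0% and 50% stops, so the local fraction is t = (35 − 0)/(50 − 0) = 35/50 ≈ 0.7.
#cff8d2 → (207, 248, 210); #78e0b4 → (120, 224, 180).
R = 207 + 0.7 × (120 − 207) = 146.1 → 146
G = 248 + 0.7 × (224 − 248) = 231.2 → 231
B = 210 + 0.7 × (180 − 210) = 189 → 189

(146, 231, 189)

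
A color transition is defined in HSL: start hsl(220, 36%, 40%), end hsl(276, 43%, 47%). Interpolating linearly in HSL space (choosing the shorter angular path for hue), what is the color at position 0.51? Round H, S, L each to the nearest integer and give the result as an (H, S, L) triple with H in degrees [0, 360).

Hue arc: Δh = 276 − 220 = 56° (|Δh| ≤ 180, already the shorter path).
H = 220 + 0.51 × (56) = 248.56 → 249°
S = 36 + 0.51 × (43 − 36) = 39.57 → 40%
L = 40 + 0.51 × (47 − 40) = 43.57 → 44%

(249, 40, 44)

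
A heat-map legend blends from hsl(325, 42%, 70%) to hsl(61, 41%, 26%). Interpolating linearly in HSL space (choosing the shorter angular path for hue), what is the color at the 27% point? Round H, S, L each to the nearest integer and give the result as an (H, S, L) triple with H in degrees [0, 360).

Hue: 61 − 325 = -264°, but |-264| > 180 so the shorter arc goes the other way: Δh = -264 + 360 = 96°.
H = 325 + 0.27 × (96) = 350.92 → 351°
S = 42 + 0.27 × (41 − 42) = 41.73 → 42%
L = 70 + 0.27 × (26 − 70) = 58.12 → 58%

(351, 42, 58)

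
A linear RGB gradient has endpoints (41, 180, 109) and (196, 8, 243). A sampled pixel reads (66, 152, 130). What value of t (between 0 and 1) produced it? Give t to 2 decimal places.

0.16

Invert the lerp on the G channel (largest span, 172): t = (152 − 180) / (8 − 180) = -28/-172 = 0.16279.
Check on R: (66 − 41)/(196 − 41) = 0.1613 ✓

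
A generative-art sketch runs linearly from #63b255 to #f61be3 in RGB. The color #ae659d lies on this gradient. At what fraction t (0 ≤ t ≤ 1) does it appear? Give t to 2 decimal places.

Invert the lerp on the G channel (largest span, 151): t = (101 − 178) / (27 − 178) = -77/-151 = 0.50993.
Check on R: (174 − 99)/(246 − 99) = 0.5102 ✓

0.51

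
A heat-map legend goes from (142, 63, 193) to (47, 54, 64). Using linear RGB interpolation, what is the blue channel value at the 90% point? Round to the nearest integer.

B = 193 + 0.9 × (64 − 193) = 76.9 → 77

77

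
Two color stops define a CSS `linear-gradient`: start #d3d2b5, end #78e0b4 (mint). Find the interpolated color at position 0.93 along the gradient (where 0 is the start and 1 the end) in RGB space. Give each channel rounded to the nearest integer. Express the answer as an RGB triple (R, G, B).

#d3d2b5 → (211, 210, 181); #78e0b4 → (120, 224, 180).
R = 211 + 0.93 × (120 − 211) = 211 + 0.93 × -91 = 126.37 → 126
G = 210 + 0.93 × (224 − 210) = 210 + 0.93 × 14 = 223.02 → 223
B = 181 + 0.93 × (180 − 181) = 181 + 0.93 × -1 = 180.07 → 180

(126, 223, 180)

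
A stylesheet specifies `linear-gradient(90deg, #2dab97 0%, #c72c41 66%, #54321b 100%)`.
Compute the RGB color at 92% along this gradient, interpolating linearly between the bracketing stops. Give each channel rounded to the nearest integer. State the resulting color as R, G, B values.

(111, 49, 36)

92% lies between the 66% and 100% stops, so the local fraction is t = (92 − 66)/(100 − 66) = 26/34 ≈ 0.7647.
#c72c41 → (199, 44, 65); #54321b → (84, 50, 27).
R = 199 + 0.7647 × (84 − 199) = 111.059 → 111
G = 44 + 0.7647 × (50 − 44) = 48.588 → 49
B = 65 + 0.7647 × (27 − 65) = 35.941 → 36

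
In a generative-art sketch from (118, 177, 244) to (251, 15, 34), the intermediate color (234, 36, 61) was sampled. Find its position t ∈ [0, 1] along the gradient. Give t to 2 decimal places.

Invert the lerp on the B channel (largest span, 210): t = (61 − 244) / (34 − 244) = -183/-210 = 0.87143.
Check on R: (234 − 118)/(251 − 118) = 0.8722 ✓

0.87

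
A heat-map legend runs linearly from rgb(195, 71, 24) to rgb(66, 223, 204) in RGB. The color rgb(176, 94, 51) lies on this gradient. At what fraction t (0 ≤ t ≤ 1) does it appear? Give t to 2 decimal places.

0.15

Invert the lerp on the B channel (largest span, 180): t = (51 − 24) / (204 − 24) = 27/180 = 0.15.
Check on R: (176 − 195)/(66 − 195) = 0.1473 ✓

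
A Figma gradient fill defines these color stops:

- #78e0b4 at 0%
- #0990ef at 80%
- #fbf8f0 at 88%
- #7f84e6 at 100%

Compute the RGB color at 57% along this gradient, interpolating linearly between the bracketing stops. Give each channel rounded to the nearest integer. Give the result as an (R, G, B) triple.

57% lies between the 0% and 80% stops, so the local fraction is t = (57 − 0)/(80 − 0) = 57/80 ≈ 0.7125.
#78e0b4 → (120, 224, 180); #0990ef → (9, 144, 239).
R = 120 + 0.7125 × (9 − 120) = 40.912 → 41
G = 224 + 0.7125 × (144 − 224) = 167 → 167
B = 180 + 0.7125 × (239 − 180) = 222.037 → 222

(41, 167, 222)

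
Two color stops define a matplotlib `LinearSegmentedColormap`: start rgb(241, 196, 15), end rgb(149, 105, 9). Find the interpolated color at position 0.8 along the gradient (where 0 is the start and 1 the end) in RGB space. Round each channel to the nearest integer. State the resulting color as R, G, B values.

R = 241 + 0.8 × (149 − 241) = 241 + 0.8 × -92 = 167.4 → 167
G = 196 + 0.8 × (105 − 196) = 196 + 0.8 × -91 = 123.2 → 123
B = 15 + 0.8 × (9 − 15) = 15 + 0.8 × -6 = 10.2 → 10

(167, 123, 10)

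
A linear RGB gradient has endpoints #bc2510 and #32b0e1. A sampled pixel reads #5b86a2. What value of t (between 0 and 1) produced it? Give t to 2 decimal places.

0.70

Invert the lerp on the B channel (largest span, 209): t = (162 − 16) / (225 − 16) = 146/209 = 0.69856.
Check on R: (91 − 188)/(50 − 188) = 0.7029 ✓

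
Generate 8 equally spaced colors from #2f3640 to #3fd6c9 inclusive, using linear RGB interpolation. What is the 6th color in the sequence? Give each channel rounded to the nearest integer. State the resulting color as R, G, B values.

With 8 swatches and endpoints inclusive, swatch 6 sits at t = (6 − 1)/(8 − 1) = 5/7 ≈ 0.7143.
#2f3640 → (47, 54, 64); #3fd6c9 → (63, 214, 201).
R = 47 + 0.7143 × (63 − 47) = 58.429 → 58
G = 54 + 0.7143 × (214 − 54) = 168.288 → 168
B = 64 + 0.7143 × (201 − 64) = 161.859 → 162

(58, 168, 162)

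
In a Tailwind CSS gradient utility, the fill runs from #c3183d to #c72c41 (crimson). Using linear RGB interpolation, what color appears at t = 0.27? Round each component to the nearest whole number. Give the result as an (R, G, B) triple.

#c3183d → (195, 24, 61); #c72c41 → (199, 44, 65).
R = 195 + 0.27 × (199 − 195) = 195 + 0.27 × 4 = 196.08 → 196
G = 24 + 0.27 × (44 − 24) = 24 + 0.27 × 20 = 29.4 → 29
B = 61 + 0.27 × (65 − 61) = 61 + 0.27 × 4 = 62.08 → 62

(196, 29, 62)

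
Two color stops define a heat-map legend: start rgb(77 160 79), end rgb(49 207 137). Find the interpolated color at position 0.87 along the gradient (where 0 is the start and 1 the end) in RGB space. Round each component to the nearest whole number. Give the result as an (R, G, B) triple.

(53, 201, 129)

R = 77 + 0.87 × (49 − 77) = 77 + 0.87 × -28 = 52.64 → 53
G = 160 + 0.87 × (207 − 160) = 160 + 0.87 × 47 = 200.89 → 201
B = 79 + 0.87 × (137 − 79) = 79 + 0.87 × 58 = 129.46 → 129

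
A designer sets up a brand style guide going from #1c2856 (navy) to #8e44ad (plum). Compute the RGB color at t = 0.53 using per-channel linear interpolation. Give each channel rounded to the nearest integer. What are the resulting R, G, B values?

#1c2856 → (28, 40, 86); #8e44ad → (142, 68, 173).
R = 28 + 0.53 × (142 − 28) = 28 + 0.53 × 114 = 88.42 → 88
G = 40 + 0.53 × (68 − 40) = 40 + 0.53 × 28 = 54.84 → 55
B = 86 + 0.53 × (173 − 86) = 86 + 0.53 × 87 = 132.11 → 132

(88, 55, 132)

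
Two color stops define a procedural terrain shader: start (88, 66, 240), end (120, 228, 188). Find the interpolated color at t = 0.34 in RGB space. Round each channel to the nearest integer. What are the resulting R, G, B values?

(99, 121, 222)

R = 88 + 0.34 × (120 − 88) = 88 + 0.34 × 32 = 98.88 → 99
G = 66 + 0.34 × (228 − 66) = 66 + 0.34 × 162 = 121.08 → 121
B = 240 + 0.34 × (188 − 240) = 240 + 0.34 × -52 = 222.32 → 222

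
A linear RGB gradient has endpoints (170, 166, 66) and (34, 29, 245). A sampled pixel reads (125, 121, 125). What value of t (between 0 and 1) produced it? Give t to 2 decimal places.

Invert the lerp on the B channel (largest span, 179): t = (125 − 66) / (245 − 66) = 59/179 = 0.32961.
Check on R: (125 − 170)/(34 − 170) = 0.3309 ✓

0.33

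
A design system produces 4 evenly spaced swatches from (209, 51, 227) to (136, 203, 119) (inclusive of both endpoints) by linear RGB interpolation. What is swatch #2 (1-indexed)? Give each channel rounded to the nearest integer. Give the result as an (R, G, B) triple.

With 4 swatches and endpoints inclusive, swatch 2 sits at t = (2 − 1)/(4 − 1) = 1/3 ≈ 0.3333.
R = 209 + 0.3333 × (136 − 209) = 184.669 → 185
G = 51 + 0.3333 × (203 − 51) = 101.662 → 102
B = 227 + 0.3333 × (119 − 227) = 191.004 → 191

(185, 102, 191)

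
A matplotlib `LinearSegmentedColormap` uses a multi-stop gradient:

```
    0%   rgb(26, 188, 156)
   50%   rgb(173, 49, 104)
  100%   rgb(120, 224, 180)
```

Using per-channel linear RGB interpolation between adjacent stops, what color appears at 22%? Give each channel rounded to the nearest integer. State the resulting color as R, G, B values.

(91, 127, 133)

22% lies between the 0% and 50% stops, so the local fraction is t = (22 − 0)/(50 − 0) = 22/50 ≈ 0.44.
R = 26 + 0.44 × (173 − 26) = 90.68 → 91
G = 188 + 0.44 × (49 − 188) = 126.84 → 127
B = 156 + 0.44 × (104 − 156) = 133.12 → 133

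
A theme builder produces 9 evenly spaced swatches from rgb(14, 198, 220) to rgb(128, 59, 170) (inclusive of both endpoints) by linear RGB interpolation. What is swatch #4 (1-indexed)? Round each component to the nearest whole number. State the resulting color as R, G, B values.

(57, 146, 201)

With 9 swatches and endpoints inclusive, swatch 4 sits at t = (4 − 1)/(9 − 1) = 3/8 ≈ 0.375.
R = 14 + 0.375 × (128 − 14) = 56.75 → 57
G = 198 + 0.375 × (59 − 198) = 145.875 → 146
B = 220 + 0.375 × (170 − 220) = 201.25 → 201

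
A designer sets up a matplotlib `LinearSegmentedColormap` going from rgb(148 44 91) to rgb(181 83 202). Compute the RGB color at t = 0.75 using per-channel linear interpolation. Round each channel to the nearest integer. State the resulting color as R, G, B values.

(173, 73, 174)

R = 148 + 0.75 × (181 − 148) = 148 + 0.75 × 33 = 172.75 → 173
G = 44 + 0.75 × (83 − 44) = 44 + 0.75 × 39 = 73.25 → 73
B = 91 + 0.75 × (202 − 91) = 91 + 0.75 × 111 = 174.25 → 174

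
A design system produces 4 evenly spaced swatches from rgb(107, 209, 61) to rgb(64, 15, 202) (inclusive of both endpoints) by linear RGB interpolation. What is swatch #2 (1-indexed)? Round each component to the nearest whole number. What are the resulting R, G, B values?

With 4 swatches and endpoints inclusive, swatch 2 sits at t = (2 − 1)/(4 − 1) = 1/3 ≈ 0.3333.
R = 107 + 0.3333 × (64 − 107) = 92.668 → 93
G = 209 + 0.3333 × (15 − 209) = 144.34 → 144
B = 61 + 0.3333 × (202 − 61) = 107.995 → 108

(93, 144, 108)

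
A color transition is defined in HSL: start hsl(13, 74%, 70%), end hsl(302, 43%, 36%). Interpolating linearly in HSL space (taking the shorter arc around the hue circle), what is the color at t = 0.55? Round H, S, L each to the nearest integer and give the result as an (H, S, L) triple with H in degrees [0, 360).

Hue: 302 − 13 = 289°, but |289| > 180 so the shorter arc goes the other way: Δh = 289 − 360 = -71°.
H = 13 + 0.55 × (-71) = -26.05 → -26 → -26 mod 360 = 334°
S = 74 + 0.55 × (43 − 74) = 56.95 → 57%
L = 70 + 0.55 × (36 − 70) = 51.3 → 51%

(334, 57, 51)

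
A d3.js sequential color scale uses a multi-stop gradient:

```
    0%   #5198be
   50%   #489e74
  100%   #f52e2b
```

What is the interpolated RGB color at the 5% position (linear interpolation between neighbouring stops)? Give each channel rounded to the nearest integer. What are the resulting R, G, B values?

5% lies between the 0% and 50% stops, so the local fraction is t = (5 − 0)/(50 − 0) = 5/50 ≈ 0.1.
#5198be → (81, 152, 190); #489e74 → (72, 158, 116).
R = 81 + 0.1 × (72 − 81) = 80.1 → 80
G = 152 + 0.1 × (158 − 152) = 152.6 → 153
B = 190 + 0.1 × (116 − 190) = 182.6 → 183

(80, 153, 183)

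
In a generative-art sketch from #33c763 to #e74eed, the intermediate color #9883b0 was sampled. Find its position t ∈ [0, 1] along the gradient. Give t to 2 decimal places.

Invert the lerp on the R channel (largest span, 180): t = (152 − 51) / (231 − 51) = 101/180 = 0.56111.
Check on G: (131 − 199)/(78 − 199) = 0.562 ✓

0.56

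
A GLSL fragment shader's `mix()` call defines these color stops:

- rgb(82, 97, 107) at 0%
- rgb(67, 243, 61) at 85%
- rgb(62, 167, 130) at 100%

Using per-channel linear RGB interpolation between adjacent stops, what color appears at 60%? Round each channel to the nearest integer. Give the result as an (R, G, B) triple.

60% lies between the 0% and 85% stops, so the local fraction is t = (60 − 0)/(85 − 0) = 60/85 ≈ 0.7059.
R = 82 + 0.7059 × (67 − 82) = 71.412 → 71
G = 97 + 0.7059 × (243 − 97) = 200.061 → 200
B = 107 + 0.7059 × (61 − 107) = 74.529 → 75

(71, 200, 75)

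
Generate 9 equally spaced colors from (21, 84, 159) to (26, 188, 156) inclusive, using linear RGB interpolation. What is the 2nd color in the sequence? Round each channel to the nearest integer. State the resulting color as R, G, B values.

(22, 97, 159)

With 9 swatches and endpoints inclusive, swatch 2 sits at t = (2 − 1)/(9 − 1) = 1/8 ≈ 0.125.
R = 21 + 0.125 × (26 − 21) = 21.625 → 22
G = 84 + 0.125 × (188 − 84) = 97 → 97
B = 159 + 0.125 × (156 − 159) = 158.625 → 159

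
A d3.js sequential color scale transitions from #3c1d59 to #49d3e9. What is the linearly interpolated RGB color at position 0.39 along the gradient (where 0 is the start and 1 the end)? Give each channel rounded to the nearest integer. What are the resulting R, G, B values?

#3c1d59 → (60, 29, 89); #49d3e9 → (73, 211, 233).
R = 60 + 0.39 × (73 − 60) = 60 + 0.39 × 13 = 65.07 → 65
G = 29 + 0.39 × (211 − 29) = 29 + 0.39 × 182 = 99.98 → 100
B = 89 + 0.39 × (233 − 89) = 89 + 0.39 × 144 = 145.16 → 145

(65, 100, 145)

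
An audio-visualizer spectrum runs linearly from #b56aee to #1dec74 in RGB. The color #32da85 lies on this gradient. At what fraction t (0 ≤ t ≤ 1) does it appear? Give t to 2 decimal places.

Invert the lerp on the R channel (largest span, 152): t = (50 − 181) / (29 − 181) = -131/-152 = 0.86184.
Check on G: (218 − 106)/(236 − 106) = 0.8615 ✓

0.86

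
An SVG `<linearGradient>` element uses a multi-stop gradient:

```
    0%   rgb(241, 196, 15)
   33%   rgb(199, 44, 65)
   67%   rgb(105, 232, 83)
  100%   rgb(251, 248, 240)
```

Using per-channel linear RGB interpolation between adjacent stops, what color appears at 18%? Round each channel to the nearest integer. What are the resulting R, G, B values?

18% lies between the 0% and 33% stops, so the local fraction is t = (18 − 0)/(33 − 0) = 18/33 ≈ 0.5455.
R = 241 + 0.5455 × (199 − 241) = 218.089 → 218
G = 196 + 0.5455 × (44 − 196) = 113.084 → 113
B = 15 + 0.5455 × (65 − 15) = 42.275 → 42

(218, 113, 42)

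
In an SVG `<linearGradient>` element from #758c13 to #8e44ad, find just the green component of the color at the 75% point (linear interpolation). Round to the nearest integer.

86

G₁ = 140 (from #758c13), G₂ = 68 (from #8e44ad).
G = 140 + 0.75 × (68 − 140) = 86 → 86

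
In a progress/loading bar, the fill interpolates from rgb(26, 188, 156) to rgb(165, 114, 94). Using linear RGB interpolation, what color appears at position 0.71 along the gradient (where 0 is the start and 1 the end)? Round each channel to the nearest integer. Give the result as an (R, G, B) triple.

R = 26 + 0.71 × (165 − 26) = 26 + 0.71 × 139 = 124.69 → 125
G = 188 + 0.71 × (114 − 188) = 188 + 0.71 × -74 = 135.46 → 135
B = 156 + 0.71 × (94 − 156) = 156 + 0.71 × -62 = 111.98 → 112

(125, 135, 112)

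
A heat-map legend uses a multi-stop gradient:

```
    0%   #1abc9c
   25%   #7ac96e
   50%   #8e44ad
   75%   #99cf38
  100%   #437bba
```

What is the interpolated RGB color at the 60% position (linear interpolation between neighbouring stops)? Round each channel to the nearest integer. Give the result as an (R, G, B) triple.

(146, 124, 126)

60% lies between the 50% and 75% stops, so the local fraction is t = (60 − 50)/(75 − 50) = 10/25 ≈ 0.4.
#8e44ad → (142, 68, 173); #99cf38 → (153, 207, 56).
R = 142 + 0.4 × (153 − 142) = 146.4 → 146
G = 68 + 0.4 × (207 − 68) = 123.6 → 124
B = 173 + 0.4 × (56 − 173) = 126.2 → 126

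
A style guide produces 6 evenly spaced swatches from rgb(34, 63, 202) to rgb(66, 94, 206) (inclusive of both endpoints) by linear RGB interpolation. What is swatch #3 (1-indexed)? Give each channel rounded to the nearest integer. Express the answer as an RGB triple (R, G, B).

(47, 75, 204)

With 6 swatches and endpoints inclusive, swatch 3 sits at t = (3 − 1)/(6 − 1) = 2/5 ≈ 0.4.
R = 34 + 0.4 × (66 − 34) = 46.8 → 47
G = 63 + 0.4 × (94 − 63) = 75.4 → 75
B = 202 + 0.4 × (206 − 202) = 203.6 → 204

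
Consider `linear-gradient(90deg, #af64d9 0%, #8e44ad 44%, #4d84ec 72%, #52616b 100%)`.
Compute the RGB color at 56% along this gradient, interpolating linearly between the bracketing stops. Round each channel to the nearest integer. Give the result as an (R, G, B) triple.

(114, 95, 200)

56% lies between the 44% and 72% stops, so the local fraction is t = (56 − 44)/(72 − 44) = 12/28 ≈ 0.4286.
#8e44ad → (142, 68, 173); #4d84ec → (77, 132, 236).
R = 142 + 0.4286 × (77 − 142) = 114.141 → 114
G = 68 + 0.4286 × (132 − 68) = 95.43 → 95
B = 173 + 0.4286 × (236 − 173) = 200.002 → 200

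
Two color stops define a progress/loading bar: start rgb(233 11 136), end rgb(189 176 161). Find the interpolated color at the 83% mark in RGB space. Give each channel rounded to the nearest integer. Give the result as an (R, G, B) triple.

83% corresponds to t = 0.83.
R = 233 + 0.83 × (189 − 233) = 233 + 0.83 × -44 = 196.48 → 196
G = 11 + 0.83 × (176 − 11) = 11 + 0.83 × 165 = 147.95 → 148
B = 136 + 0.83 × (161 − 136) = 136 + 0.83 × 25 = 156.75 → 157

(196, 148, 157)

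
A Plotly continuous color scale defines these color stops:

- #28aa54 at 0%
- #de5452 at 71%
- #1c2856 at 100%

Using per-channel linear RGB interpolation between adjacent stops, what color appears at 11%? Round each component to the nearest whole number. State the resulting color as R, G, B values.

11% lies between the 0% and 71% stops, so the local fraction is t = (11 − 0)/(71 − 0) = 11/71 ≈ 0.1549.
#28aa54 → (40, 170, 84); #de5452 → (222, 84, 82).
R = 40 + 0.1549 × (222 − 40) = 68.192 → 68
G = 170 + 0.1549 × (84 − 170) = 156.679 → 157
B = 84 + 0.1549 × (82 − 84) = 83.69 → 84

(68, 157, 84)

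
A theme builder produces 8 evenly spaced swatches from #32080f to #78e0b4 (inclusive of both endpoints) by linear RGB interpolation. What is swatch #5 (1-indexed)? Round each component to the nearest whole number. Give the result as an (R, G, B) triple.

(90, 131, 109)

With 8 swatches and endpoints inclusive, swatch 5 sits at t = (5 − 1)/(8 − 1) = 4/7 ≈ 0.5714.
#32080f → (50, 8, 15); #78e0b4 → (120, 224, 180).
R = 50 + 0.5714 × (120 − 50) = 89.998 → 90
G = 8 + 0.5714 × (224 − 8) = 131.422 → 131
B = 15 + 0.5714 × (180 − 15) = 109.281 → 109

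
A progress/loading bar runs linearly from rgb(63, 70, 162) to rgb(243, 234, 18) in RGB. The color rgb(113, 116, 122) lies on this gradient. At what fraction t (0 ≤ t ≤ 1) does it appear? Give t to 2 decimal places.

Invert the lerp on the R channel (largest span, 180): t = (113 − 63) / (243 − 63) = 50/180 = 0.27778.
Check on G: (116 − 70)/(234 − 70) = 0.2805 ✓

0.28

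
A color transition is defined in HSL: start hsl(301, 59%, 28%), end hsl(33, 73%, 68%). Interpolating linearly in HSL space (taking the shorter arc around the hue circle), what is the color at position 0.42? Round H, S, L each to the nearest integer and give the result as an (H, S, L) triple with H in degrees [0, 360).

(340, 65, 45)

Hue: 33 − 301 = -268°, but |-268| > 180 so the shorter arc goes the other way: Δh = -268 + 360 = 92°.
H = 301 + 0.42 × (92) = 339.64 → 340°
S = 59 + 0.42 × (73 − 59) = 64.88 → 65%
L = 28 + 0.42 × (68 − 28) = 44.8 → 45%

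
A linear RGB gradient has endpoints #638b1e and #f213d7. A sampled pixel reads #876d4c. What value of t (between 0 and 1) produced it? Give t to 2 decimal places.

0.25

Invert the lerp on the B channel (largest span, 185): t = (76 − 30) / (215 − 30) = 46/185 = 0.24865.
Check on R: (135 − 99)/(242 − 99) = 0.2517 ✓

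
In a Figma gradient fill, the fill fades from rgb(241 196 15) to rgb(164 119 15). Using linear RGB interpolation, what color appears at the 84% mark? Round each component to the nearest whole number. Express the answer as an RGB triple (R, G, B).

(176, 131, 15)

84% corresponds to t = 0.84.
R = 241 + 0.84 × (164 − 241) = 241 + 0.84 × -77 = 176.32 → 176
G = 196 + 0.84 × (119 − 196) = 196 + 0.84 × -77 = 131.32 → 131
B = 15 + 0.84 × (15 − 15) = 15 + 0.84 × 0 = 15 → 15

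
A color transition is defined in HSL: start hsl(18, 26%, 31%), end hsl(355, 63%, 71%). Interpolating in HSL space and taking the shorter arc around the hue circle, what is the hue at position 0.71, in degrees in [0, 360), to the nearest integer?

2

Hue: 355 − 18 = 337°, but |337| > 180 so the shorter arc goes the other way: Δh = 337 − 360 = -23°.
H = 18 + 0.71 × (-23) = 1.67 → 2°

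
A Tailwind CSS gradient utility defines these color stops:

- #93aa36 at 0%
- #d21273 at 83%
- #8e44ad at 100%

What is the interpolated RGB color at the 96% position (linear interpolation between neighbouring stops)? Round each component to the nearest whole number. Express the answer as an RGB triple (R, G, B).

96% lies between the 83% and 100% stops, so the local fraction is t = (96 − 83)/(100 − 83) = 13/17 ≈ 0.7647.
#d21273 → (210, 18, 115); #8e44ad → (142, 68, 173).
R = 210 + 0.7647 × (142 − 210) = 158 → 158
G = 18 + 0.7647 × (68 − 18) = 56.235 → 56
B = 115 + 0.7647 × (173 − 115) = 159.353 → 159

(158, 56, 159)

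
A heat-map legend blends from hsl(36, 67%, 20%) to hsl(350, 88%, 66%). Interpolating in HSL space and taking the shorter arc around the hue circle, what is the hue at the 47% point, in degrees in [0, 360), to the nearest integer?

14

Hue: 350 − 36 = 314°, but |314| > 180 so the shorter arc goes the other way: Δh = 314 − 360 = -46°.
H = 36 + 0.47 × (-46) = 14.38 → 14°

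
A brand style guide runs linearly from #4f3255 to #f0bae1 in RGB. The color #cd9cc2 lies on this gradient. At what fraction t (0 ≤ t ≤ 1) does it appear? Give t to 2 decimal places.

0.78

Invert the lerp on the R channel (largest span, 161): t = (205 − 79) / (240 − 79) = 126/161 = 0.78261.
Check on G: (156 − 50)/(186 − 50) = 0.7794 ✓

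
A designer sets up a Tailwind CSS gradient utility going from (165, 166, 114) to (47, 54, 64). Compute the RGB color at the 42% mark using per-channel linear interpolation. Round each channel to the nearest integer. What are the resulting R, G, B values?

(115, 119, 93)

42% corresponds to t = 0.42.
R = 165 + 0.42 × (47 − 165) = 165 + 0.42 × -118 = 115.44 → 115
G = 166 + 0.42 × (54 − 166) = 166 + 0.42 × -112 = 118.96 → 119
B = 114 + 0.42 × (64 − 114) = 114 + 0.42 × -50 = 93 → 93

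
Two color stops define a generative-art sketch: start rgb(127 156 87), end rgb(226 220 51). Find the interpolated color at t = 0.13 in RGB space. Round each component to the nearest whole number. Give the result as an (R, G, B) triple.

(140, 164, 82)

R = 127 + 0.13 × (226 − 127) = 127 + 0.13 × 99 = 139.87 → 140
G = 156 + 0.13 × (220 − 156) = 156 + 0.13 × 64 = 164.32 → 164
B = 87 + 0.13 × (51 − 87) = 87 + 0.13 × -36 = 82.32 → 82
So the blended color is (140, 164, 82), about #8ca452.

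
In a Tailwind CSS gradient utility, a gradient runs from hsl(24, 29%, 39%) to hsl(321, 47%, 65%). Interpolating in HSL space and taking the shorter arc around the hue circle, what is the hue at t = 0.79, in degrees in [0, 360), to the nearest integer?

Hue: 321 − 24 = 297°, but |297| > 180 so the shorter arc goes the other way: Δh = 297 − 360 = -63°.
H = 24 + 0.79 × (-63) = -25.77 → -26 → -26 mod 360 = 334°

334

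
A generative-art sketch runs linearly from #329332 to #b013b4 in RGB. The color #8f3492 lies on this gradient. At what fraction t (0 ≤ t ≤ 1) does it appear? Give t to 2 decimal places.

Invert the lerp on the B channel (largest span, 130): t = (146 − 50) / (180 − 50) = 96/130 = 0.73846.
Check on R: (143 − 50)/(176 − 50) = 0.7381 ✓

0.74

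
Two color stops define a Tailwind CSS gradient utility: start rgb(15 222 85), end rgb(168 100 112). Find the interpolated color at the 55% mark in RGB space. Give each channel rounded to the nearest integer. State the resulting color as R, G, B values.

55% corresponds to t = 0.55.
R = 15 + 0.55 × (168 − 15) = 15 + 0.55 × 153 = 99.15 → 99
G = 222 + 0.55 × (100 − 222) = 222 + 0.55 × -122 = 154.9 → 155
B = 85 + 0.55 × (112 − 85) = 85 + 0.55 × 27 = 99.85 → 100

(99, 155, 100)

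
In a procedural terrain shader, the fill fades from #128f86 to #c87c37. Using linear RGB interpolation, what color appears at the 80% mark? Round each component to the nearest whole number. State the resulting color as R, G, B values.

#128f86 → (18, 143, 134); #c87c37 → (200, 124, 55).
80% corresponds to t = 0.8.
R = 18 + 0.8 × (200 − 18) = 18 + 0.8 × 182 = 163.6 → 164
G = 143 + 0.8 × (124 − 143) = 143 + 0.8 × -19 = 127.8 → 128
B = 134 + 0.8 × (55 − 134) = 134 + 0.8 × -79 = 70.8 → 71

(164, 128, 71)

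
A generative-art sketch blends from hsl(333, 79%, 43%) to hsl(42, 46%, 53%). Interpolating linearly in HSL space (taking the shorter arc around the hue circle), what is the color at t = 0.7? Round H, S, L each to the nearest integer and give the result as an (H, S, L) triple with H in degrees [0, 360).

(21, 56, 50)

Hue: 42 − 333 = -291°, but |-291| > 180 so the shorter arc goes the other way: Δh = -291 + 360 = 69°.
H = 333 + 0.7 × (69) = 381.3 → 381 → 381 mod 360 = 21°
S = 79 + 0.7 × (46 − 79) = 55.9 → 56%
L = 43 + 0.7 × (53 − 43) = 50 → 50%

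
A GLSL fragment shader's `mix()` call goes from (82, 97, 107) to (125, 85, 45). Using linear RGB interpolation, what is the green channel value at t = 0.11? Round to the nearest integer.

96

G = 97 + 0.11 × (85 − 97) = 95.68 → 96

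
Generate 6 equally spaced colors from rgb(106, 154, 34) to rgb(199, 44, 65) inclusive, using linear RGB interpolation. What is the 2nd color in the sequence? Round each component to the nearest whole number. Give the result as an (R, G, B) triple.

With 6 swatches and endpoints inclusive, swatch 2 sits at t = (2 − 1)/(6 − 1) = 1/5 ≈ 0.2.
R = 106 + 0.2 × (199 − 106) = 124.6 → 125
G = 154 + 0.2 × (44 − 154) = 132 → 132
B = 34 + 0.2 × (65 − 34) = 40.2 → 40

(125, 132, 40)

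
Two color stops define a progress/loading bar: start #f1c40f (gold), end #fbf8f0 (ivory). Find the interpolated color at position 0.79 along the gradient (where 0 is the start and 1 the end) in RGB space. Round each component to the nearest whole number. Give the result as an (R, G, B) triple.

#f1c40f → (241, 196, 15); #fbf8f0 → (251, 248, 240).
R = 241 + 0.79 × (251 − 241) = 241 + 0.79 × 10 = 248.9 → 249
G = 196 + 0.79 × (248 − 196) = 196 + 0.79 × 52 = 237.08 → 237
B = 15 + 0.79 × (240 − 15) = 15 + 0.79 × 225 = 192.75 → 193

(249, 237, 193)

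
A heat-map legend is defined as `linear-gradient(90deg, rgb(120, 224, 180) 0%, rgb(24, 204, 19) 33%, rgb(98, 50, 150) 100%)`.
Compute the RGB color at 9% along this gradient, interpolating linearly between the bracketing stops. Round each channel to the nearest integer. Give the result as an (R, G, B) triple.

9% lies between the 0% and 33% stops, so the local fraction is t = (9 − 0)/(33 − 0) = 9/33 ≈ 0.2727.
R = 120 + 0.2727 × (24 − 120) = 93.821 → 94
G = 224 + 0.2727 × (204 − 224) = 218.546 → 219
B = 180 + 0.2727 × (19 − 180) = 136.095 → 136

(94, 219, 136)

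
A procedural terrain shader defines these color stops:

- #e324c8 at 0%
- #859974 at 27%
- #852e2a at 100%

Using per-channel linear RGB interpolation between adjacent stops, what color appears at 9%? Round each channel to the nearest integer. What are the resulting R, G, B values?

9% lies between the 0% and 27% stops, so the local fraction is t = (9 − 0)/(27 − 0) = 9/27 ≈ 0.3333.
#e324c8 → (227, 36, 200); #859974 → (133, 153, 116).
R = 227 + 0.3333 × (133 − 227) = 195.67 → 196
G = 36 + 0.3333 × (153 − 36) = 74.996 → 75
B = 200 + 0.3333 × (116 − 200) = 172.003 → 172

(196, 75, 172)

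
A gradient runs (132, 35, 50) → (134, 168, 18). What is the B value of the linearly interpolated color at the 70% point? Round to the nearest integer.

B = 50 + 0.7 × (18 − 50) = 27.6 → 28

28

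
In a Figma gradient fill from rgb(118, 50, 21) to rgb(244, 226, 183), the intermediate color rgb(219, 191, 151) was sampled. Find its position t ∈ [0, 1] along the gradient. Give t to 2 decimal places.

0.80

Invert the lerp on the G channel (largest span, 176): t = (191 − 50) / (226 − 50) = 141/176 = 0.80114.
Check on R: (219 − 118)/(244 − 118) = 0.8016 ✓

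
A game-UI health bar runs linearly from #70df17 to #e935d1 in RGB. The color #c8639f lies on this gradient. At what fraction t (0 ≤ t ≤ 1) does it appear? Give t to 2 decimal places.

0.73

Invert the lerp on the B channel (largest span, 186): t = (159 − 23) / (209 − 23) = 136/186 = 0.73118.
Check on R: (200 − 112)/(233 − 112) = 0.7273 ✓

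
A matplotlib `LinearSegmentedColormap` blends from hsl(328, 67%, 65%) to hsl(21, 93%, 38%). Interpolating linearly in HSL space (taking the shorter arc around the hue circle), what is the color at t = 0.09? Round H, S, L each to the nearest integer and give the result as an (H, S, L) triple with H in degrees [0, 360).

Hue: 21 − 328 = -307°, but |-307| > 180 so the shorter arc goes the other way: Δh = -307 + 360 = 53°.
H = 328 + 0.09 × (53) = 332.77 → 333°
S = 67 + 0.09 × (93 − 67) = 69.34 → 69%
L = 65 + 0.09 × (38 − 65) = 62.57 → 63%

(333, 69, 63)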